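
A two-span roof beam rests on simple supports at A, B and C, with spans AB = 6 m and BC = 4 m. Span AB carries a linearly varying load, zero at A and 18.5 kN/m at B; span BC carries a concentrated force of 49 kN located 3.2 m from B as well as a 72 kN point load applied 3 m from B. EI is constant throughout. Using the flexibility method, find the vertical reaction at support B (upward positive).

Take M_B as the redundant. Released structure: two simple spans AB and BC with a hinge at B.
Rotations at B on the released spans (each span's end-slope, ×1/EI):
  span AB: triangular load, peak 18.5: w₀L³/(45EI) = 88.8/EI
  span BC: point load 49 at a = 3.2: Pab(L + b)/(6LEI) = 25.09/EI
  span BC: point load 72 at a = 3: Pab(L + b)/(6LEI) = 45/EI
  relative rotation θ_0 = (88.8 + 70.09)/EI = 158.9/EI
A unit hogging moment at B produces rotation L₁/(3EI) + L₂/(3EI) = 3.333/EI.
Slope continuity at B: θ_0 = M_B·3.333/EI, so M_B = 158.9/3.333 = 47.67 kN·m (hogging).
Span AB, ΣM about A with M_B applied at B: R_B^{AB}·6 = 222 + 47.67, so R_B^{AB} = 44.94 kN and R_A = 55.5 − 44.94 = 10.56 kN.
Span BC, ΣM about C: R_B^{BC}·4 = 111.2 + 47.67, so R_B^{BC} = 39.72 kN and R_C = 121 − 39.72 = 81.28 kN.
R_B = 44.94 + 39.72 = 84.66 kN.

R_B = 84.66 kN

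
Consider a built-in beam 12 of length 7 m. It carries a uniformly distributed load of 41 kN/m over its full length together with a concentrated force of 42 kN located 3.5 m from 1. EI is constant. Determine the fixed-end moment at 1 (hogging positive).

Release both end moments; the primary structure is a simply-supported span 12 with redundants M_1 and M_2.
On the primary (simply-supported) span, the end slopes from the loading are:
  at 1: UDL 41: wL³/(24EI) = 586/EI
  at 2: UDL 41: wL³/(24EI) = 586/EI
  at 1: point load 42 at a = 3.5: Pab(L + b)/(6LEI) = 128.6/EI
  at 2: point load 42 at a = 3.5: Pab(L + a)/(6LEI) = 128.6/EI
  θ_10 = 714.6/EI,  θ_20 = 714.6/EI
Flexibility coefficients: a unit moment at one end gives L/(3EI) there and L/(6EI) at the far end, so f₁₁ = f₂₂ = 2.333/EI and f₁₂ = f₂₁ = 1.167/EI.
Compatibility — zero rotation at each built-in end:
  2.333 M_1 + 1.167 M_2 = 714.6
  1.167 M_1 + 2.333 M_2 = 714.6
Solving the pair gives M_1 = 204.2 kN·m and M_2 = 204.2 kN·m (hogging).

M_1 = 204.2 kN·m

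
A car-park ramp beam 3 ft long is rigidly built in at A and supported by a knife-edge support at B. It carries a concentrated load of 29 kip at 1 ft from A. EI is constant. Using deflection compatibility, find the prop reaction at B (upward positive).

R_B = 4.296 kip

Take the reaction at B as the redundant and release it; the primary structure is a cantilever fixed at A.
Free-end deflection of the primary structure under the applied loading (downward +):
  point load 29 at a = 1: Pa²(3L − a)/(6EI) = 38.67/EI
Flexibility coefficient — unit upward force at B: δ_{BB} = L³/(3EI) = 9/EI.
The prop prevents deflection at B: R_B = δ_0/δ_{BB} = 38.67/9 = 4.296 kip.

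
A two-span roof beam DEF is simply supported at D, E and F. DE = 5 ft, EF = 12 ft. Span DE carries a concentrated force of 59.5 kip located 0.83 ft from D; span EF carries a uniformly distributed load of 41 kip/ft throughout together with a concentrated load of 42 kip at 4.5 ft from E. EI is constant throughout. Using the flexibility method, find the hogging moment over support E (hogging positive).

M_E = 595.8 kip·ft

Release continuity at E by inserting a hinge; the redundant is the internal moment M_E. The primary structure is two simply-supported spans DE and EF.
Rotations at E on the released spans (each span's end-slope, ×1/EI):
  span DE: point load 59.5 at a = 0.83: Pab(L + a)/(6LEI) = 40.02/EI
  span EF: UDL 41: wL³/(24EI) = 2952/EI
  span EF: point load 42 at a = 4.5: Pab(L + b)/(6LEI) = 383.9/EI
  relative rotation θ_0 = (40.02 + 3336)/EI = 3376/EI
A unit hogging moment at E produces rotation L₁/(3EI) + L₂/(3EI) = 5.667/EI.
Slope continuity at E: θ_0 = M_E·5.667/EI, so M_E = 3376/5.667 = 595.8 kip·ft (hogging).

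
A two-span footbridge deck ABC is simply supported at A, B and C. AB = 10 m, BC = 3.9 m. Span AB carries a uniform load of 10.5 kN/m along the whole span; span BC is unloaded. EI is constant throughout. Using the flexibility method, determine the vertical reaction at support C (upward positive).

Take M_B as the redundant. Released structure: two simple spans AB and BC with a hinge at B.
Discontinuity in slope at B on the released structure — sum the simple-span end rotations:
  span AB: UDL 10.5: wL³/(24EI) = 437.5/EI
  relative rotation θ_0 = (437.5 + 0)/EI = 437.5/EI
A unit hogging moment at B produces rotation L₁/(3EI) + L₂/(3EI) = 4.633/EI.
Slope continuity at B: θ_0 = M_B·4.633/EI, so M_B = 437.5/4.633 = 94.42 kN·m (hogging).
Span BC, ΣM about C: R_B^{BC}·3.9 = 0 + 94.42, so R_B^{BC} = 24.21 kN and R_C = 0 − 24.21 = -24.21 kN.

R_C = -24.21 kN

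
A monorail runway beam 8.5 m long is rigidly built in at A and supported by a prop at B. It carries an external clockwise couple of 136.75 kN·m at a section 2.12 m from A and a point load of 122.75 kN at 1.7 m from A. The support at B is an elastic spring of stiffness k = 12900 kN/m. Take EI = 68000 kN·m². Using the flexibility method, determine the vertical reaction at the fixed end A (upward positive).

R_A = 105.8 kN

Remove the prop at B; the released (primary) structure is a cantilever built in at A.
Deflection at B on the released cantilever, summing each load's contribution:
  clockwise couple 136.75 at a = 2.12: M₀a(2L − a)/(2EI) = 2157/EI
  point load 122.75 at a = 1.7: Pa²(3L − a)/(6EI) = 1407/EI
  δ_0 = 3564/EI
Tip deflection under a unit load at B: L³/(3EI) = 204.7/EI.
With EI = 68000 kN·m²: δ_0 = 0.052413 m and δ_{BB} = 0.00301 m/kN.
Compatibility — the spring shortens by R_B/k under the reaction it provides: δ_0 − R_B·δ_{BB} = R_B/k. With 1/k = 0.000078 m/kN, R_B = δ_0 / (δ_{BB} + 1/k) = 0.052413 / (0.00301 + 0.000078) = 16.97 kN.
Vertical equilibrium: R_A = ΣP − R_B = 122.8 − 16.97 = 105.8 kN.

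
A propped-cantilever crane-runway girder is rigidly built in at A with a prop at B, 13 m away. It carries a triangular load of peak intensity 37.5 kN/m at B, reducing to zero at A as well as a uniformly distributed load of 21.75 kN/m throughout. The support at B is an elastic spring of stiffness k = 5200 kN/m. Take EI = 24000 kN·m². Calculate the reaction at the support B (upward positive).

Remove the prop at B; the released (primary) structure is a cantilever built in at A.
Primary-structure tip deflection at B by superposition:
  triangular load, peak 37.5 at the free end: 11w₀L⁴/(120EI) = 98178/EI
  UDL 21.75: wL⁴/(8EI) = 77650/EI
  δ_0 = 175829/EI
Flexibility coefficient — unit upward force at B: δ_{BB} = L³/(3EI) = 732.3/EI.
With EI = 24000 kN·m²: δ_0 = 7.3262 m and δ_{BB} = 0.030514 m/kN.
Compatibility — the spring shortens by R_B/k under the reaction it provides: δ_0 − R_B·δ_{BB} = R_B/k. With 1/k = 0.000192 m/kN, R_B = δ_0 / (δ_{BB} + 1/k) = 7.3262 / (0.030514 + 0.000192) = 238.6 kN.

R_B = 238.6 kN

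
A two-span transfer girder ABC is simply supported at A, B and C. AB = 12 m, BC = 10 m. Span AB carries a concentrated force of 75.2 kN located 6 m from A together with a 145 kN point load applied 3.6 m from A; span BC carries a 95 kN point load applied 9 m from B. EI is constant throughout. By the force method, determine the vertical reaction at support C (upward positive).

R_C = 61.18 kN

Release continuity at B by inserting a hinge; the redundant is the internal moment M_B. The primary structure is two simply-supported spans AB and BC.
End slopes at the hinge B, treating each span as simply supported:
  span AB: point load 75.2 at a = 6: Pab(L + a)/(6LEI) = 676.8/EI
  span AB: point load 145 at a = 3.6: Pab(L + a)/(6LEI) = 950/EI
  span BC: point load 95 at a = 9: Pab(L + b)/(6LEI) = 156.8/EI
  relative rotation θ_0 = (1627 + 156.8)/EI = 1784/EI
A unit hogging moment at B produces rotation L₁/(3EI) + L₂/(3EI) = 7.333/EI.
Slope continuity at B: θ_0 = M_B·7.333/EI, so M_B = 1784/7.333 = 243.2 kN·m (hogging).
Span BC, ΣM about C: R_B^{BC}·10 = 95 + 243.2, so R_B^{BC} = 33.82 kN and R_C = 95 − 33.82 = 61.18 kN.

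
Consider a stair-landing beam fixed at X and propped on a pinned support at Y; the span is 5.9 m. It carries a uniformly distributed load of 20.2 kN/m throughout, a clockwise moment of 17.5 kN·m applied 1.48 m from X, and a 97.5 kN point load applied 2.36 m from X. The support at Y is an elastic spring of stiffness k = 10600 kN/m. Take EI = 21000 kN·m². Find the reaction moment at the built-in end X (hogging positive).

M_X = 215.4 kN·m

Choose R_Y as the redundant. The primary structure is the cantilever fixed at X.
Deflection at Y on the released cantilever, summing each load's contribution:
  UDL 20.2: wL⁴/(8EI) = 3060/EI
  clockwise couple 17.5 at a = 1.48: M₀a(2L − a)/(2EI) = 133.6/EI
  point load 97.5 at a = 2.36: Pa²(3L − a)/(6EI) = 1388/EI
  δ_0 = 4582/EI
Flexibility coefficient — unit upward force at Y: δ_{YY} = L³/(3EI) = 68.46/EI.
With EI = 21000 kN·m²: δ_0 = 0.21817 m and δ_{YY} = 0.00326 m/kN.
Compatibility — the spring shortens by R_Y/k under the reaction it provides: δ_0 − R_Y·δ_{YY} = R_Y/k. With 1/k = 0.000094 m/kN, R_Y = δ_0 / (δ_{YY} + 1/k) = 0.21817 / (0.00326 + 0.000094) = 65.04 kN.
Moment equilibrium about X: M_X = Σ(load moments about X) − R_Y·L = 599.2 − 65.04×5.9 = 215.4 kN·m.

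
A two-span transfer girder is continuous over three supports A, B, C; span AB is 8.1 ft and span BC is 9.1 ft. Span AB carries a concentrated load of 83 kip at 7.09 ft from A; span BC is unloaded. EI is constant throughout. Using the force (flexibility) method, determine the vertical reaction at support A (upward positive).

Release continuity at B by inserting a hinge; the redundant is the internal moment M_B. The primary structure is two simply-supported spans AB and BC.
Discontinuity in slope at B on the released structure — sum the simple-span end rotations:
  span AB: point load 83 at a = 7.09: Pab(L + a)/(6LEI) = 185.8/EI
  relative rotation θ_0 = (185.8 + 0)/EI = 185.8/EI
A unit hogging moment at B produces rotation L₁/(3EI) + L₂/(3EI) = 5.733/EI.
Compatibility: M_B·(L₁+L₂)/(3EI) = θ_0, giving M_B = 32.4 kip·ft (hogging).
Span AB, ΣM about A with M_B applied at B: R_B^{AB}·8.1 = 588.5 + 32.4, so R_B^{AB} = 76.65 kip and R_A = 83 − 76.65 = 6.349 kip.

R_A = 6.349 kip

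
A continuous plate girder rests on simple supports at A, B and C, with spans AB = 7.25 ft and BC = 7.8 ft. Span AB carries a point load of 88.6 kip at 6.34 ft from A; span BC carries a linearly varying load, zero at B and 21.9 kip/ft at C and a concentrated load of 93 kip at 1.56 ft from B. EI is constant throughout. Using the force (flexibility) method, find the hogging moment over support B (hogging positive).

M_B = 126.3 kip·ft

Insert a hinge at B; M_B is the redundant, and each span becomes simply supported.
Rotations at B on the released spans (each span's end-slope, ×1/EI):
  span AB: point load 88.6 at a = 6.34: Pab(L + a)/(6LEI) = 159.7/EI
  span BC: triangular load, peak 21.9: 7w₀L³/(360EI) = 202.1/EI
  span BC: point load 93 at a = 1.56: Pab(L + b)/(6LEI) = 271.6/EI
  relative rotation θ_0 = (159.7 + 473.7)/EI = 633.4/EI
A unit hogging moment at B produces rotation L₁/(3EI) + L₂/(3EI) = 5.017/EI.
Compatibility: M_B·(L₁+L₂)/(3EI) = θ_0, giving M_B = 126.3 kip·ft (hogging).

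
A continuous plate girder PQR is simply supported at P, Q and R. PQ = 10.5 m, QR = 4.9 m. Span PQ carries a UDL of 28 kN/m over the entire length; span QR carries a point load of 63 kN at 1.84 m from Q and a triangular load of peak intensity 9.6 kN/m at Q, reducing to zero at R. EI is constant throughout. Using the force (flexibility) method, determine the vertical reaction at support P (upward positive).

R_P = 119.7 kN

Release continuity at Q by inserting a hinge; the redundant is the internal moment M_Q. The primary structure is two simply-supported spans PQ and QR.
Rotations at Q on the released spans (each span's end-slope, ×1/EI):
  span PQ: UDL 28: wL³/(24EI) = 1351/EI
  span QR: point load 63 at a = 1.84: Pab(L + b)/(6LEI) = 96.04/EI
  span QR: triangular load, peak 9.6: w₀L³/(45EI) = 25.1/EI
  relative rotation θ_0 = (1351 + 121.1)/EI = 1472/EI
A unit hogging moment at Q produces rotation L₁/(3EI) + L₂/(3EI) = 5.133/EI.
Slope continuity at Q: θ_0 = M_Q·5.133/EI, so M_Q = 1472/5.133 = 286.7 kN·m (hogging).
Span PQ, ΣM about P with M_Q applied at Q: R_Q^{PQ}·10.5 = 1544 + 286.7, so R_Q^{PQ} = 174.3 kN and R_P = 294 − 174.3 = 119.7 kN.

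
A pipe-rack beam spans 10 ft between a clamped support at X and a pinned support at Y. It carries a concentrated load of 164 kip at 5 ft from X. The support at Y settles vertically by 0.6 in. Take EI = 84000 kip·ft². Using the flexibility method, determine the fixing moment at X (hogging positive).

Take the reaction at Y as the redundant and release it; the primary structure is a cantilever fixed at X.
Deflection at Y on the released cantilever, summing each load's contribution:
  point load 164 at a = 5: Pa²(3L − a)/(6EI) = 17083/EI
Flexibility coefficient — unit upward force at Y: δ_{YY} = L³/(3EI) = 333.3/EI.
With EI = 84000 kip·ft²: δ_0 = 0.20337 ft and δ_{YY} = 0.003968 ft/kip.
Compatibility — the beam at Y must follow the support down by 0.05 ft: δ_0 − R_Y·δ_{YY} = 0.05, so R_Y = (0.20337 − 0.05)/0.003968 = 38.65 kip.
Moment equilibrium about X: M_X = Σ(load moments about X) − R_Y·L = 820 − 38.65×10 = 433.5 kip·ft.

M_X = 433.5 kip·ft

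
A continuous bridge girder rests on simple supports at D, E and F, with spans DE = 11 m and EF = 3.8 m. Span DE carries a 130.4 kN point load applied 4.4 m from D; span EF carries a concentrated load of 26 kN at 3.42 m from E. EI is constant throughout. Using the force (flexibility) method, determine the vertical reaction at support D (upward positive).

R_D = 61.84 kN

Insert a hinge at E; M_E is the redundant, and each span becomes simply supported.
End slopes at the hinge E, treating each span as simply supported:
  span DE: point load 130.4 at a = 4.4: Pab(L + a)/(6LEI) = 883.6/EI
  span EF: point load 26 at a = 3.42: Pab(L + b)/(6LEI) = 6.195/EI
  relative rotation θ_0 = (883.6 + 6.195)/EI = 889.8/EI
A unit hogging moment at E produces rotation L₁/(3EI) + L₂/(3EI) = 4.933/EI.
Compatibility: M_E·(L₁+L₂)/(3EI) = θ_0, giving M_E = 180.4 kN·m (hogging).
Span DE, ΣM about D with M_E applied at E: R_E^{DE}·11 = 573.8 + 180.4, so R_E^{DE} = 68.56 kN and R_D = 130.4 − 68.56 = 61.84 kN.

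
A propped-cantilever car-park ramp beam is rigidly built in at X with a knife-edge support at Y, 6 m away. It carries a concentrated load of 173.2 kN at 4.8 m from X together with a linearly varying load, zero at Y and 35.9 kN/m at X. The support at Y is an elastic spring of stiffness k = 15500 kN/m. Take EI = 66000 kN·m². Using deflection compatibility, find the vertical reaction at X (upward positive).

R_X = 145.4 kN

Take the reaction at Y as the redundant and release it; the primary structure is a cantilever fixed at X.
Primary-structure tip deflection at Y by superposition:
  point load 173.2 at a = 4.8: Pa²(3L − a)/(6EI) = 8779/EI
  triangular load, peak 35.9 at the fixed end: w₀L⁴/(30EI) = 1551/EI
  δ_0 = 10330/EI
Flexibility coefficient — unit upward force at Y: δ_{YY} = L³/(3EI) = 72/EI.
With EI = 66000 kN·m²: δ_0 = 0.15652 m and δ_{YY} = 0.001091 m/kN.
Compatibility — the spring shortens by R_Y/k under the reaction it provides: δ_0 − R_Y·δ_{YY} = R_Y/k. With 1/k = 0.000065 m/kN, R_Y = δ_0 / (δ_{YY} + 1/k) = 0.15652 / (0.001091 + 0.000065) = 135.5 kN.
Vertical equilibrium: R_X = ΣP − R_Y = 280.9 − 135.5 = 145.4 kN.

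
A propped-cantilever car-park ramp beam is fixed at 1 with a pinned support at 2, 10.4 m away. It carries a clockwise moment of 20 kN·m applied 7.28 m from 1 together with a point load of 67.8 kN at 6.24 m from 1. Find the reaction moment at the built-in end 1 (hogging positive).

Choose R_2 as the redundant. The primary structure is the cantilever fixed at 1.
Primary-structure tip deflection at 2 by superposition:
  clockwise couple 20 at a = 7.28: M₀a(2L − a)/(2EI) = 984.3/EI
  point load 67.8 at a = 6.24: Pa²(3L − a)/(6EI) = 10982/EI
  δ_0 = 11967/EI
Tip deflection under a unit load at 2: L³/(3EI) = 375/EI.
The prop prevents deflection at 2: R_2 = δ_0/δ_{22} = 11967/375 = 31.91 kN.
Moment equilibrium about 1: M_1 = Σ(load moments about 1) − R_2·L = 443.1 − 31.91×10.4 = 111.2 kN·m.

M_1 = 111.2 kN·m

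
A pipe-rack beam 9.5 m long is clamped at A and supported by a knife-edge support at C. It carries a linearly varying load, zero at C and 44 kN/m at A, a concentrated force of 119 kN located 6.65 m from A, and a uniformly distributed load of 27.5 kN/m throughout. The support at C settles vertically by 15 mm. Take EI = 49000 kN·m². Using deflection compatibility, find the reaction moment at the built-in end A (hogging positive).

M_A = 753.7 kN·m

Release the roller at C. Primary structure: cantilever fixed at A.
Deflection at C on the released cantilever, summing each load's contribution:
  triangular load, peak 44 at the fixed end: w₀L⁴/(30EI) = 11946/EI
  point load 119 at a = 6.65: Pa²(3L − a)/(6EI) = 19164/EI
  UDL 27.5: wL⁴/(8EI) = 27999/EI
  δ_0 = 59109/EI
Flexibility coefficient — unit upward force at C: δ_{CC} = L³/(3EI) = 285.8/EI.
With EI = 49000 kN·m²: δ_0 = 1.2063 m and δ_{CC} = 0.005832 m/kN.
Compatibility — the beam at C must follow the support down by 0.015 m: δ_0 − R_C·δ_{CC} = 0.015, so R_C = (1.2063 − 0.015)/0.005832 = 204.3 kN.
Moment equilibrium about A: M_A = Σ(load moments about A) − R_C·L = 2694 − 204.3×9.5 = 753.7 kN·m.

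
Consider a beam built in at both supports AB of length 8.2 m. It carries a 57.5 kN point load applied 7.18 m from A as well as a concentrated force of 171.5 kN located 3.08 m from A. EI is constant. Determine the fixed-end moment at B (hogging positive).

Release both end moments; the primary structure is a simply-supported span AB with redundants M_A and M_B.
On the primary (simply-supported) span, the end slopes from the loading are:
  at A: point load 57.5 at a = 7.18: Pab(L + b)/(6LEI) = 78.91/EI
  at B: point load 57.5 at a = 7.18: Pab(L + a)/(6LEI) = 131.6/EI
  at A: point load 171.5 at a = 3.08: Pab(L + b)/(6LEI) = 732.2/EI
  at B: point load 171.5 at a = 3.08: Pab(L + a)/(6LEI) = 620.1/EI
  θ_A0 = 811.1/EI,  θ_B0 = 751.7/EI
Flexibility coefficients: a unit moment at one end gives L/(3EI) there and L/(6EI) at the far end, so f₁₁ = f₂₂ = 2.733/EI and f₁₂ = f₂₁ = 1.367/EI.
Compatibility — zero rotation at each built-in end:
  2.733 M_A + 1.367 M_B = 811.1
  1.367 M_A + 2.733 M_B = 751.7
Solving the pair gives M_A = 212.3 kN·m and M_B = 168.8 kN·m (hogging).

M_B = 168.8 kN·m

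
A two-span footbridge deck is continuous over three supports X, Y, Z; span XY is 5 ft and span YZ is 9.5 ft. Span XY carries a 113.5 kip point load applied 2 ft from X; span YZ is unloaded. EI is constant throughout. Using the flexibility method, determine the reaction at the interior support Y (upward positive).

R_Y = 55.44 kip

Insert a hinge at Y; M_Y is the redundant, and each span becomes simply supported.
Rotations at Y on the released spans (each span's end-slope, ×1/EI):
  span XY: point load 113.5 at a = 2: Pab(L + a)/(6LEI) = 158.9/EI
  relative rotation θ_0 = (158.9 + 0)/EI = 158.9/EI
A unit hogging moment at Y produces rotation L₁/(3EI) + L₂/(3EI) = 4.833/EI.
Compatibility: M_Y·(L₁+L₂)/(3EI) = θ_0, giving M_Y = 32.88 kip·ft (hogging).
Span XY, ΣM about X with M_Y applied at Y: R_Y^{XY}·5 = 227 + 32.88, so R_Y^{XY} = 51.98 kip and R_X = 113.5 − 51.98 = 61.52 kip.
Span YZ, ΣM about Z: R_Y^{YZ}·9.5 = 0 + 32.88, so R_Y^{YZ} = 3.461 kip and R_Z = 0 − 3.461 = -3.461 kip.
R_Y = 51.98 + 3.461 = 55.44 kip.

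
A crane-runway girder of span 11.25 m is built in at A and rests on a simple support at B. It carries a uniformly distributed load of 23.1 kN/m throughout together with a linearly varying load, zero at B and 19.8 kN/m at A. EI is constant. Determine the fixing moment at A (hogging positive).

M_A = 532.5 kN·m

Choose R_B as the redundant. The primary structure is the cantilever fixed at A.
Downward deflection at the released point B due to the loads:
  UDL 23.1: wL⁴/(8EI) = 46252/EI
  triangular load, peak 19.8 at the fixed end: w₀L⁴/(30EI) = 10572/EI
  δ_0 = 56824/EI
Flexibility coefficient — unit upward force at B: δ_{BB} = L³/(3EI) = 474.6/EI.
The prop prevents deflection at B: R_B = δ_0/δ_{BB} = 56824/474.6 = 119.7 kN.
Moment equilibrium about A: M_A = Σ(load moments about A) − R_B·L = 1879 − 119.7×11.25 = 532.5 kN·m.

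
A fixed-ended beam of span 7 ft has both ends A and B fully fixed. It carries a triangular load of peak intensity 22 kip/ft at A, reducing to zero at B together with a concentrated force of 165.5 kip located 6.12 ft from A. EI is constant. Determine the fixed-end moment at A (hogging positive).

M_A = 69.91 kip·ft

Take the two fixed-end moments M_A, M_B as redundants; the released structure is the simple span AB.
On the primary (simply-supported) span, the end slopes from the loading are:
  at A: triangular load, peak 22: w₀L³/(45EI) = 167.7/EI
  at B: triangular load, peak 22: 7w₀L³/(360EI) = 146.7/EI
  at A: point load 165.5 at a = 6.12: Pab(L + b)/(6LEI) = 167.2/EI
  at B: point load 165.5 at a = 6.12: Pab(L + a)/(6LEI) = 278.4/EI
  θ_A0 = 334.9/EI,  θ_B0 = 425.2/EI
Flexibility coefficients: a unit moment at one end gives L/(3EI) there and L/(6EI) at the far end, so f₁₁ = f₂₂ = 2.333/EI and f₁₂ = f₂₁ = 1.167/EI.
Compatibility — zero rotation at each built-in end:
  2.333 M_A + 1.167 M_B = 334.9
  1.167 M_A + 2.333 M_B = 425.2
Solving the pair gives M_A = 69.91 kip·ft and M_B = 147.3 kip·ft (hogging).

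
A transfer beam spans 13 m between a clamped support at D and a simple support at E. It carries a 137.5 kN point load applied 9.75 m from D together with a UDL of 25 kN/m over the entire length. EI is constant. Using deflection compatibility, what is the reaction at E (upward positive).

Choose R_E as the redundant. The primary structure is the cantilever fixed at D.
Free-end deflection of the primary structure under the applied loading (downward +):
  point load 137.5 at a = 9.75: Pa²(3L − a)/(6EI) = 63722/EI
  UDL 25: wL⁴/(8EI) = 89253/EI
  δ_0 = 152975/EI
Tip deflection under a unit load at E: L³/(3EI) = 732.3/EI.
The prop prevents deflection at E: R_E = δ_0/δ_{EE} = 152975/732.3 = 208.9 kN.

R_E = 208.9 kN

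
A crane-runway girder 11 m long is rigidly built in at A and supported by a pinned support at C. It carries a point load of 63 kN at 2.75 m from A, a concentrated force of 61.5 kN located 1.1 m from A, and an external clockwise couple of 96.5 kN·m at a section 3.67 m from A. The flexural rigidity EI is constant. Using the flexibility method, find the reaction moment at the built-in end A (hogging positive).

Take the reaction at C as the redundant and release it; the primary structure is a cantilever fixed at A.
Free-end deflection of the primary structure under the applied loading (downward +):
  point load 63 at a = 2.75: Pa²(3L − a)/(6EI) = 2402/EI
  point load 61.5 at a = 1.1: Pa²(3L − a)/(6EI) = 395.6/EI
  clockwise couple 96.5 at a = 3.67: M₀a(2L − a)/(2EI) = 3246/EI
  δ_0 = 6044/EI
Flexibility coefficient — unit upward force at C: δ_{CC} = L³/(3EI) = 443.7/EI.
Compatibility at C: δ_0 − R_C·δ_{CC} = 0, so R_C = 6044/443.7 = 13.62 kN.
Moment equilibrium about A: M_A = Σ(load moments about A) − R_C·L = 337.4 − 13.62×11 = 187.6 kN·m.

M_A = 187.6 kN·m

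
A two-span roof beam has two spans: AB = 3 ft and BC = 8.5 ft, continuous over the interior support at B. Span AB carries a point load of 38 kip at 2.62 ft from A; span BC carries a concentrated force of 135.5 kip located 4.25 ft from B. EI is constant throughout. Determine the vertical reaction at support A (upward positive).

Take M_B as the redundant. Released structure: two simple spans AB and BC with a hinge at B.
Discontinuity in slope at B on the released structure — sum the simple-span end rotations:
  span AB: point load 38 at a = 2.62: Pab(L + a)/(6LEI) = 11.81/EI
  span BC: point load 135.5 at a = 4.25: Pab(L + b)/(6LEI) = 611.9/EI
  relative rotation θ_0 = (11.81 + 611.9)/EI = 623.7/EI
A unit hogging moment at B produces rotation L₁/(3EI) + L₂/(3EI) = 3.833/EI.
Slope continuity at B: θ_0 = M_B·3.833/EI, so M_B = 623.7/3.833 = 162.7 kip·ft (hogging).
Span AB, ΣM about A with M_B applied at B: R_B^{AB}·3 = 99.56 + 162.7, so R_B^{AB} = 87.42 kip and R_A = 38 − 87.42 = -49.42 kip.

R_A = -49.42 kip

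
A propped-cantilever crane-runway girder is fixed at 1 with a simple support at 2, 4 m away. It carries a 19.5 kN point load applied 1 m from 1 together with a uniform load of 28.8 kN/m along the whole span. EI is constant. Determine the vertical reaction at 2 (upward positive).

Remove the prop at 2; the released (primary) structure is a cantilever built in at 1.
Deflection at 2 on the released cantilever, summing each load's contribution:
  point load 19.5 at a = 1: Pa²(3L − a)/(6EI) = 35.75/EI
  UDL 28.8: wL⁴/(8EI) = 921.6/EI
  δ_0 = 957.4/EI
Flexibility coefficient — unit upward force at 2: δ_{22} = L³/(3EI) = 21.33/EI.
Compatibility at 2: δ_0 − R_2·δ_{22} = 0, so R_2 = 957.4/21.33 = 44.88 kN.

R_2 = 44.88 kN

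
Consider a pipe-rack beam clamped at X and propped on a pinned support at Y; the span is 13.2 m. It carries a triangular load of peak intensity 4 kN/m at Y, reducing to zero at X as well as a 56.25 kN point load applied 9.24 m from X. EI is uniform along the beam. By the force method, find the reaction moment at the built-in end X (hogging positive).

Take the reaction at Y as the redundant and release it; the primary structure is a cantilever fixed at X.
Primary-structure tip deflection at Y by superposition:
  triangular load, peak 4 at the free end: 11w₀L⁴/(120EI) = 11132/EI
  point load 56.25 at a = 9.24: Pa²(3L − a)/(6EI) = 24301/EI
  δ_0 = 35432/EI
Flexibility coefficient — unit upward force at Y: δ_{YY} = L³/(3EI) = 766.7/EI.
Compatibility at Y: δ_0 − R_Y·δ_{YY} = 0, so R_Y = 35432/766.7 = 46.22 kN.
Moment equilibrium about X: M_X = Σ(load moments about X) − R_Y·L = 752.1 − 46.22×13.2 = 142 kN·m.

M_X = 142 kN·m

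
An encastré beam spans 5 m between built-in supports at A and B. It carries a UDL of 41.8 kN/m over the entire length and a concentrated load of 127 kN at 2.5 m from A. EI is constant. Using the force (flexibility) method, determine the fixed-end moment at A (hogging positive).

M_A = 166.5 kN·m

Release both end moments; the primary structure is a simply-supported span AB with redundants M_A and M_B.
On the primary (simply-supported) span, the end slopes from the loading are:
  at A: UDL 41.8: wL³/(24EI) = 217.7/EI
  at B: UDL 41.8: wL³/(24EI) = 217.7/EI
  at A: point load 127 at a = 2.5: Pab(L + b)/(6LEI) = 198.4/EI
  at B: point load 127 at a = 2.5: Pab(L + a)/(6LEI) = 198.4/EI
  θ_A0 = 416.1/EI,  θ_B0 = 416.1/EI
Flexibility coefficients: a unit moment at one end gives L/(3EI) there and L/(6EI) at the far end, so f₁₁ = f₂₂ = 1.667/EI and f₁₂ = f₂₁ = 0.8333/EI.
Compatibility — zero rotation at each built-in end:
  1.667 M_A + 0.8333 M_B = 416.1
  0.8333 M_A + 1.667 M_B = 416.1
Solving the pair gives M_A = 166.5 kN·m and M_B = 166.5 kN·m (hogging).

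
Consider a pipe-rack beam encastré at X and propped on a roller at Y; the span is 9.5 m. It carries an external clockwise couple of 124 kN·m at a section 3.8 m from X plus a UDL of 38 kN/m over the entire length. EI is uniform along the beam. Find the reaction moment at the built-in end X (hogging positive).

M_X = 433.6 kN·m

Take the reaction at Y as the redundant and release it; the primary structure is a cantilever fixed at X.
Primary-structure tip deflection at Y by superposition:
  clockwise couple 124 at a = 3.8: M₀a(2L − a)/(2EI) = 3581/EI
  UDL 38: wL⁴/(8EI) = 38689/EI
  δ_0 = 42270/EI
Flexibility coefficient — unit upward force at Y: δ_{YY} = L³/(3EI) = 285.8/EI.
The prop prevents deflection at Y: R_Y = δ_0/δ_{YY} = 42270/285.8 = 147.9 kN.
Moment equilibrium about X: M_X = Σ(load moments about X) − R_Y·L = 1839 − 147.9×9.5 = 433.6 kN·m.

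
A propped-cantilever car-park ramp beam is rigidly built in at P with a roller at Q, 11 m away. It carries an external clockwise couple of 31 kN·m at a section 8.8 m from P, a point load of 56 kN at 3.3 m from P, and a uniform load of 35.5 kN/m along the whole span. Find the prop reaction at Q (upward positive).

Remove the prop at Q; the released (primary) structure is a cantilever built in at P.
Primary-structure tip deflection at Q by superposition:
  clockwise couple 31 at a = 8.8: M₀a(2L − a)/(2EI) = 1800/EI
  point load 56 at a = 3.3: Pa²(3L − a)/(6EI) = 3019/EI
  UDL 35.5: wL⁴/(8EI) = 64969/EI
  δ_0 = 69789/EI
Flexibility coefficient — unit upward force at Q: δ_{QQ} = L³/(3EI) = 443.7/EI.
Compatibility at Q: δ_0 − R_Q·δ_{QQ} = 0, so R_Q = 69789/443.7 = 157.3 kN.

R_Q = 157.3 kN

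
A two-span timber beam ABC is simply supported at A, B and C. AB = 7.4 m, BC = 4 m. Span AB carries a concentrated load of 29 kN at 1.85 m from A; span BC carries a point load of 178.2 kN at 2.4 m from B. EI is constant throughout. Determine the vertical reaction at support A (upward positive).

R_A = 13.87 kN

Release continuity at B by inserting a hinge; the redundant is the internal moment M_B. The primary structure is two simply-supported spans AB and BC.
Rotations at B on the released spans (each span's end-slope, ×1/EI):
  span AB: point load 29 at a = 1.85: Pab(L + a)/(6LEI) = 62.03/EI
  span BC: point load 178.2 at a = 2.4: Pab(L + b)/(6LEI) = 159.7/EI
  relative rotation θ_0 = (62.03 + 159.7)/EI = 221.7/EI
A unit hogging moment at B produces rotation L₁/(3EI) + L₂/(3EI) = 3.8/EI.
Compatibility: M_B·(L₁+L₂)/(3EI) = θ_0, giving M_B = 58.34 kN·m (hogging).
Span AB, ΣM about A with M_B applied at B: R_B^{AB}·7.4 = 53.65 + 58.34, so R_B^{AB} = 15.13 kN and R_A = 29 − 15.13 = 13.87 kN.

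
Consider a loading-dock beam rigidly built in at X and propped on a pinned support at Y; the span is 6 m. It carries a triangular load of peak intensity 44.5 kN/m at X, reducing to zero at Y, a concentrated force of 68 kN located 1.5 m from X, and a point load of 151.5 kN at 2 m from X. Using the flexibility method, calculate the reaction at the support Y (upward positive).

R_Y = 54.99 kN

Remove the prop at Y; the released (primary) structure is a cantilever built in at X.
Deflection at Y on the released cantilever, summing each load's contribution:
  triangular load, peak 44.5 at the fixed end: w₀L⁴/(30EI) = 1922/EI
  point load 68 at a = 1.5: Pa²(3L − a)/(6EI) = 420.8/EI
  point load 151.5 at a = 2: Pa²(3L − a)/(6EI) = 1616/EI
  δ_0 = 3959/EI
Tip deflection under a unit load at Y: L³/(3EI) = 72/EI.
The prop prevents deflection at Y: R_Y = δ_0/δ_{YY} = 3959/72 = 54.99 kN.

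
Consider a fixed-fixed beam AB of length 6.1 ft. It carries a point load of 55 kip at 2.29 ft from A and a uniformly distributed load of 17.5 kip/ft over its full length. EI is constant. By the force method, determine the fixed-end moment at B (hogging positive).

M_B = 83.8 kip·ft

Release both end moments; the primary structure is a simply-supported span AB with redundants M_A and M_B.
Simple-span end rotations at A and B under the given loads:
  at A: point load 55 at a = 2.29: Pab(L + b)/(6LEI) = 129.9/EI
  at B: point load 55 at a = 2.29: Pab(L + a)/(6LEI) = 110/EI
  at A: UDL 17.5: wL³/(24EI) = 165.5/EI
  at B: UDL 17.5: wL³/(24EI) = 165.5/EI
  θ_A0 = 295.4/EI,  θ_B0 = 275.5/EI
Flexibility coefficients: a unit moment at one end gives L/(3EI) there and L/(6EI) at the far end, so f₁₁ = f₂₂ = 2.033/EI and f₁₂ = f₂₁ = 1.017/EI.
Compatibility — zero rotation at each built-in end:
  2.033 M_A + 1.017 M_B = 295.4
  1.017 M_A + 2.033 M_B = 275.5
Solving the pair gives M_A = 103.4 kip·ft and M_B = 83.8 kip·ft (hogging).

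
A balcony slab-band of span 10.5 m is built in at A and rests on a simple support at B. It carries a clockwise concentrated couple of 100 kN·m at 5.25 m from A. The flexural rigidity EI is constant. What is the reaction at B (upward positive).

Release the roller at B. Primary structure: cantilever fixed at A.
Downward deflection at the released point B due to the loads:
  clockwise couple 100 at a = 5.25: M₀a(2L − a)/(2EI) = 4134/EI
Tip deflection under a unit load at B: L³/(3EI) = 385.9/EI.
Compatibility at B: δ_0 − R_B·δ_{BB} = 0, so R_B = 4134/385.9 = 10.71 kN.

R_B = 10.71 kN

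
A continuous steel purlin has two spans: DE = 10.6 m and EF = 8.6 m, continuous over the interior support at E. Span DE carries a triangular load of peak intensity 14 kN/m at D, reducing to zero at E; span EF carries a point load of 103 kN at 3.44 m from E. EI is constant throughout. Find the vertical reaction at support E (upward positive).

R_E = 113.2 kN

Insert a hinge at E; M_E is the redundant, and each span becomes simply supported.
Rotations at E on the released spans (each span's end-slope, ×1/EI):
  span DE: triangular load, peak 14: 7w₀L³/(360EI) = 324.2/EI
  span EF: point load 103 at a = 3.44: Pab(L + b)/(6LEI) = 487.5/EI
  relative rotation θ_0 = (324.2 + 487.5)/EI = 811.8/EI
A unit hogging moment at E produces rotation L₁/(3EI) + L₂/(3EI) = 6.4/EI.
Slope continuity at E: θ_0 = M_E·6.4/EI, so M_E = 811.8/6.4 = 126.8 kN·m (hogging).
Span DE, ΣM about D with M_E applied at E: R_E^{DE}·10.6 = 262.2 + 126.8, so R_E^{DE} = 36.7 kN and R_D = 74.2 − 36.7 = 37.5 kN.
Span EF, ΣM about F: R_E^{EF}·8.6 = 531.5 + 126.8, so R_E^{EF} = 76.55 kN and R_F = 103 − 76.55 = 26.45 kN.
R_E = 36.7 + 76.55 = 113.2 kN.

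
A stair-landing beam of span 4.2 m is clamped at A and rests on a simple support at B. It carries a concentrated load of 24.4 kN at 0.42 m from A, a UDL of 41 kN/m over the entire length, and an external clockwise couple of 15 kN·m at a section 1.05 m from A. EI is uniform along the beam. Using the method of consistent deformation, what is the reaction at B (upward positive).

R_B = 67.27 kN

Take the reaction at B as the redundant and release it; the primary structure is a cantilever fixed at A.
Deflection at B on the released cantilever, summing each load's contribution:
  point load 24.4 at a = 0.42: Pa²(3L − a)/(6EI) = 8.737/EI
  UDL 41: wL⁴/(8EI) = 1595/EI
  clockwise couple 15 at a = 1.05: M₀a(2L − a)/(2EI) = 57.88/EI
  δ_0 = 1661/EI
Flexibility coefficient — unit upward force at B: δ_{BB} = L³/(3EI) = 24.7/EI.
The prop prevents deflection at B: R_B = δ_0/δ_{BB} = 1661/24.7 = 67.27 kN.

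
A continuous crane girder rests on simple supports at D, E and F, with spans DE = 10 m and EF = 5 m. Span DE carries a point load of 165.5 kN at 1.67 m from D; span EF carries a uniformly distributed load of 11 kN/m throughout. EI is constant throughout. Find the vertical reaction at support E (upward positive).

Take M_E as the redundant. Released structure: two simple spans DE and EF with a hinge at E.
Discontinuity in slope at E on the released structure — sum the simple-span end rotations:
  span DE: point load 165.5 at a = 1.67: Pab(L + a)/(6LEI) = 447.8/EI
  span EF: UDL 11: wL³/(24EI) = 57.29/EI
  relative rotation θ_0 = (447.8 + 57.29)/EI = 505.1/EI
A unit hogging moment at E produces rotation L₁/(3EI) + L₂/(3EI) = 5/EI.
Slope continuity at E: θ_0 = M_E·5/EI, so M_E = 505.1/5 = 101 kN·m (hogging).
Span DE, ΣM about D with M_E applied at E: R_E^{DE}·10 = 276.4 + 101, so R_E^{DE} = 37.74 kN and R_D = 165.5 − 37.74 = 127.8 kN.
Span EF, ΣM about F: R_E^{EF}·5 = 137.5 + 101, so R_E^{EF} = 47.7 kN and R_F = 55 − 47.7 = 7.297 kN.
R_E = 37.74 + 47.7 = 85.44 kN.

R_E = 85.44 kN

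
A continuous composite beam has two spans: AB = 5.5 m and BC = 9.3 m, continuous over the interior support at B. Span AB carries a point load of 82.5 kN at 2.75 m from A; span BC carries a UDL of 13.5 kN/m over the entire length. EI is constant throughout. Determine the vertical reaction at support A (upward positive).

Release continuity at B by inserting a hinge; the redundant is the internal moment M_B. The primary structure is two simply-supported spans AB and BC.
End slopes at the hinge B, treating each span as simply supported:
  span AB: point load 82.5 at a = 2.75: Pab(L + a)/(6LEI) = 156/EI
  span BC: UDL 13.5: wL³/(24EI) = 452.5/EI
  relative rotation θ_0 = (156 + 452.5)/EI = 608.4/EI
A unit hogging moment at B produces rotation L₁/(3EI) + L₂/(3EI) = 4.933/EI.
Compatibility: M_B·(L₁+L₂)/(3EI) = θ_0, giving M_B = 123.3 kN·m (hogging).
Span AB, ΣM about A with M_B applied at B: R_B^{AB}·5.5 = 226.9 + 123.3, so R_B^{AB} = 63.67 kN and R_A = 82.5 − 63.67 = 18.83 kN.

R_A = 18.83 kN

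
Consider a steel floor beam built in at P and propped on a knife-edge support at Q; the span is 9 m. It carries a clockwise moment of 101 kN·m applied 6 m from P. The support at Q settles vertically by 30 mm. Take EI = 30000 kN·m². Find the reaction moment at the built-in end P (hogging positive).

Take the reaction at Q as the redundant and release it; the primary structure is a cantilever fixed at P.
Downward deflection at the released point Q due to the loads:
  clockwise couple 101 at a = 6: M₀a(2L − a)/(2EI) = 3636/EI
Tip deflection under a unit load at Q: L³/(3EI) = 243/EI.
With EI = 30000 kN·m²: δ_0 = 0.1212 m and δ_{QQ} = 0.0081 m/kN.
Compatibility — the beam at Q must follow the support down by 0.03 m: δ_0 − R_Q·δ_{QQ} = 0.03, so R_Q = (0.1212 − 0.03)/0.0081 = 11.26 kN.
Moment equilibrium about P: M_P = Σ(load moments about P) − R_Q·L = 101 − 11.26×9 = -0.3333 kN·m.

M_P = -0.3333 kN·m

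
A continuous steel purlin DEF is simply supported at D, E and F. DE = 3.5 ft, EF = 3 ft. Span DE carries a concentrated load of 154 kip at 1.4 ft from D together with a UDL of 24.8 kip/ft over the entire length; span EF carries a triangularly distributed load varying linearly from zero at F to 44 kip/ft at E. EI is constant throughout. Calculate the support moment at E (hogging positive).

Insert a hinge at E; M_E is the redundant, and each span becomes simply supported.
End slopes at the hinge E, treating each span as simply supported:
  span DE: point load 154 at a = 1.4: Pab(L + a)/(6LEI) = 105.6/EI
  span DE: UDL 24.8: wL³/(24EI) = 44.3/EI
  span EF: triangular load, peak 44: w₀L³/(45EI) = 26.4/EI
  relative rotation θ_0 = (149.9 + 26.4)/EI = 176.3/EI
A unit hogging moment at E produces rotation L₁/(3EI) + L₂/(3EI) = 2.167/EI.
Slope continuity at E: θ_0 = M_E·2.167/EI, so M_E = 176.3/2.167 = 81.39 kip·ft (hogging).

M_E = 81.39 kip·ft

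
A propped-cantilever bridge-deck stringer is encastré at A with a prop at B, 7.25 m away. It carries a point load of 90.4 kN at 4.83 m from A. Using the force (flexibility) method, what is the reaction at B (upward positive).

Take the reaction at B as the redundant and release it; the primary structure is a cantilever fixed at A.
Downward deflection at the released point B due to the loads:
  point load 90.4 at a = 4.83: Pa²(3L − a)/(6EI) = 5947/EI
Tip deflection under a unit load at B: L³/(3EI) = 127/EI.
The prop prevents deflection at B: R_B = δ_0/δ_{BB} = 5947/127 = 46.82 kN.

R_B = 46.82 kN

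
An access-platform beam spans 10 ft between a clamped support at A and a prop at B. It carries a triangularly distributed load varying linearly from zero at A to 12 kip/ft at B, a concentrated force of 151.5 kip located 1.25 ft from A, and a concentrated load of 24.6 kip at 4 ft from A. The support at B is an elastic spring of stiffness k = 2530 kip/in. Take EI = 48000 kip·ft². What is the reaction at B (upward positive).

Release the roller at B. Primary structure: cantilever fixed at A.
Primary-structure tip deflection at B by superposition:
  triangular load, peak 12 at the free end: 11w₀L⁴/(120EI) = 11000/EI
  point load 151.5 at a = 1.25: Pa²(3L − a)/(6EI) = 1134/EI
  point load 24.6 at a = 4: Pa²(3L − a)/(6EI) = 1706/EI
  δ_0 = 13840/EI
Flexibility coefficient — unit upward force at B: δ_{BB} = L³/(3EI) = 333.3/EI.
With EI = 48000 kip·ft²: δ_0 = 0.28833 ft and δ_{BB} = 0.006944 ft/kip.
Compatibility — the spring shortens by R_B/k under the reaction it provides: δ_0 − R_B·δ_{BB} = R_B/k. With 1/k = 1/(2530×12) ft/kip = 0.000033 ft/kip, R_B = δ_0 / (δ_{BB} + 1/k) = 0.28833 / (0.006944 + 0.000033) = 41.32 kip.

R_B = 41.32 kip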